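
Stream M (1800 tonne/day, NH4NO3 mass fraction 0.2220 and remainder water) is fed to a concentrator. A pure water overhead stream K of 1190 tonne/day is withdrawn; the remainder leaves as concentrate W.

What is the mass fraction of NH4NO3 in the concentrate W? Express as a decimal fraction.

NH4NO3 is not removed: 1800×0.222 = 399.6 tonne/day of NH4NO3 enters W.
Concentrate = 1800 − 1190 = 610 tonne/day.
Mass fraction = 399.6/610 = 0.6551.

0.6551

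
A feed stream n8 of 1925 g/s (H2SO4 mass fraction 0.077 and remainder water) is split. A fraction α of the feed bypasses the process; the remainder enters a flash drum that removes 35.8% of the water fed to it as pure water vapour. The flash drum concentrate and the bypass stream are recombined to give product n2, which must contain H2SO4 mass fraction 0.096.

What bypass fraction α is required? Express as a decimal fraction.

0.401

All 1925×0.077 = 148.22 g/s of H2SO4 reaches n2, so n2 = 148.22/0.096 = 1544 g/s and vapour = 380.99 g/s.
The evaporator receives (1−α)·1925 of feed at 0.923 water and removes 0.358 of that water:
0.358×0.923×(1−α)×1925 = 380.99
(1−α) = 380.99/636.09 = 0.5990;  α = 0.4010.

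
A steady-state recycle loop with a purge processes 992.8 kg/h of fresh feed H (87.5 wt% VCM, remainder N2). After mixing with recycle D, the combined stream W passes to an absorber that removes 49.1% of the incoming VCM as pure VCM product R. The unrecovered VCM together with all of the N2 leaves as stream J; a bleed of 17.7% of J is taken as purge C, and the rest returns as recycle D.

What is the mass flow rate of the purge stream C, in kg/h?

258.8 kg/h

N2 enters only via H and leaves only via the purge: 992.8×0.125 = 0.177×(N2 in J), and the absorber passes all N2, so N2 in W = N2 in J = 701.13 kg/h.
VCM in W: m_A = 992.8×0.875 + (1−0.177)·(1−0.491)·m_A, so m_A = 868.7/0.5811 = 1494.9 kg/h.
J = (1−0.491)×1494.9 + 701.13 = 1462.1 kg/h.
Purge C = 0.177×1462.1 = 258.78 kg/h.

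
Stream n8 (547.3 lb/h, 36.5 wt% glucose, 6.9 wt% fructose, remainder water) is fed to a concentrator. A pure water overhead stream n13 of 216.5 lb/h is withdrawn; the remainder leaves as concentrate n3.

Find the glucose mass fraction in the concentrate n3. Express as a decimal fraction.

0.604

glucose is not removed: 547.3×0.365 = 199.76 lb/h of glucose enters n3.
Concentrate = 547.3 − 216.5 = 330.8 lb/h.
Mass fraction = 199.76/330.8 = 0.604.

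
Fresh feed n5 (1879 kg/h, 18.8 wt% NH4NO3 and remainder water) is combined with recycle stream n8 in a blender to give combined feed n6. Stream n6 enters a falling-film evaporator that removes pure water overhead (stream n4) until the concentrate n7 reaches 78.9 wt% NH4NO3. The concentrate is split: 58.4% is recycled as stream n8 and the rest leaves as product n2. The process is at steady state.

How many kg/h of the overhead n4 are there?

Overall NH4NO3 balance (none leaves overhead): NH4NO3 in fresh feed = NH4NO3 in product, i.e. 1879×0.188 = (1−0.584)·n7·0.789.
n7 = 353.25/(0.789×0.416) = 1076.3 kg/h.
Recycle n8 = 0.584×1076.3 = 628.53 kg/h.
Combined feed n6 = 1879 + 628.53 = 2507.5 kg/h.
Overhead n4 = n6 − n7 = 2507.5 − 1076.3 = 1431.3 kg/h.

1431 kg/h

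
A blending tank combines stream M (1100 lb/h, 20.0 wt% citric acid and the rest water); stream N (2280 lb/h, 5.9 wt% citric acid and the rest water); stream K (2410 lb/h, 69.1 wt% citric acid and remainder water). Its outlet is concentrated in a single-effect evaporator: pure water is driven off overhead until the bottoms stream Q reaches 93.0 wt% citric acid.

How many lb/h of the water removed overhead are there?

3618 lb/h

citric acid entering = 1100×0.200 + 2280×0.059 + 2410×0.691 = 2019.8 lb/h.
All citric acid reports to Q, so Q = 2019.8/0.930 = 2171.9 lb/h.
Total feed = 5790 lb/h; overhead = 5790 − 2171.9 = 3618.1 lb/h.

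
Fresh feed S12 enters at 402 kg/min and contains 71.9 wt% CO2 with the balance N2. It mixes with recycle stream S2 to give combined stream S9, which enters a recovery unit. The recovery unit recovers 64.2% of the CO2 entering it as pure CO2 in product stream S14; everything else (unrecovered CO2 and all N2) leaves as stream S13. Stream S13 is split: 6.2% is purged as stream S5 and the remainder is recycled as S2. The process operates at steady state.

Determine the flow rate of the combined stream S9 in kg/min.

N2 enters only via S12 and leaves only via the purge: 402×0.281 = 0.062×(N2 in S13), and the recovery unit passes all N2, so N2 in S9 = N2 in S13 = 1822 kg/min.
CO2 in S9: m_A = 402×0.719 + (1−0.062)·(1−0.642)·m_A, so m_A = 289.04/0.6642 = 435.17 kg/min.
S9 = 435.17 + 1822 = 2257.1 kg/min.

2257 kg/min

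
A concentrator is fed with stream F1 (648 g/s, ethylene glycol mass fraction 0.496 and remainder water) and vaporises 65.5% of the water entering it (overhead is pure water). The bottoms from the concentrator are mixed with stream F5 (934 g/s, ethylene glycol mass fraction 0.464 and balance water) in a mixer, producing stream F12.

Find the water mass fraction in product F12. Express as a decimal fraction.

Vapour removed = 0.655×0.504×648 = 213.92 g/s; concentrate = 434.08 g/s.
water reaching the mixer = 112.67 (from concentrate) + 934×0.536 = 613.3 g/s.
Product flow = 434.08 + 934 = 1368.1 g/s; water fraction = 0.448.

0.448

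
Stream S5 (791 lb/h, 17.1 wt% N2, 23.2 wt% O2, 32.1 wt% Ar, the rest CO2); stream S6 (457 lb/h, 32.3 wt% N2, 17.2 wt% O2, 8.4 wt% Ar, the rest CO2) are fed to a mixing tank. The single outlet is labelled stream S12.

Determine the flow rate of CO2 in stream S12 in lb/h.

410.7 lb/h

CO2 out = CO2 in = 791×0.276 + 457×0.421 = 410.71 lb/h.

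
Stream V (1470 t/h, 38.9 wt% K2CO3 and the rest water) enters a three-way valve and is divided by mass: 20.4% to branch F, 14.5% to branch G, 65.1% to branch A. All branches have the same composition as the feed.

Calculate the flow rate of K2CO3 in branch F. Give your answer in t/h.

116.7 t/h

Branch F total = 0.204×1470 = 299.88 t/h.
K2CO3 in F = 0.389×299.88 = 116.65 t/h.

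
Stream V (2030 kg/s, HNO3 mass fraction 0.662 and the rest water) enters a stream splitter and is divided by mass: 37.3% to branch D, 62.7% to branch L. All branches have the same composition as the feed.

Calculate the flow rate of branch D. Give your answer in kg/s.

757.2 kg/s

Branch D flow = 0.373×2030 = 757.19 kg/s.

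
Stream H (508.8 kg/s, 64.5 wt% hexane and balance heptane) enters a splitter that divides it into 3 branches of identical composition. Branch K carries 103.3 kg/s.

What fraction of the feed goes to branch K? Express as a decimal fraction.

Fraction to K = 103.3/508.8 = 0.2030.

0.203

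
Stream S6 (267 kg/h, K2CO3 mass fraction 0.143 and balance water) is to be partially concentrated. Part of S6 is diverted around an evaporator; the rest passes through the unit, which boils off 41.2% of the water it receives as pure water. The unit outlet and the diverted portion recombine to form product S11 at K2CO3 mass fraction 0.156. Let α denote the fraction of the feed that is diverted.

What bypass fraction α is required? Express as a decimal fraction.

0.764

All 267×0.143 = 38.181 kg/h of K2CO3 reaches S11, so S11 = 38.181/0.156 = 244.75 kg/h and vapour = 22.25 kg/h.
The evaporator receives (1−α)·267 of feed at 0.857 water and removes 0.412 of that water:
0.412×0.857×(1−α)×267 = 22.25
(1−α) = 22.25/94.273 = 0.2360;  α = 0.7640.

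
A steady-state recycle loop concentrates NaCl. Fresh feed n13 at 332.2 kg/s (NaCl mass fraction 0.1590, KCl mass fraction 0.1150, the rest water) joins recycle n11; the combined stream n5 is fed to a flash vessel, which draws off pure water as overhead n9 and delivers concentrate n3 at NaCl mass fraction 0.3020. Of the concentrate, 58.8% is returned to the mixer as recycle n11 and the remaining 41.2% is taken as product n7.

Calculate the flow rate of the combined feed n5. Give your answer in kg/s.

Overall NaCl balance (none leaves overhead): NaCl in fresh feed = NaCl in product, i.e. 332.2×0.159 = (1−0.588)·n3·0.302.
n3 = 52.82/(0.302×0.412) = 424.51 kg/s.
Recycle n11 = 0.588×424.51 = 249.61 kg/s.
Combined feed n5 = 332.2 + 249.61 = 581.81 kg/s.

581.8 kg/s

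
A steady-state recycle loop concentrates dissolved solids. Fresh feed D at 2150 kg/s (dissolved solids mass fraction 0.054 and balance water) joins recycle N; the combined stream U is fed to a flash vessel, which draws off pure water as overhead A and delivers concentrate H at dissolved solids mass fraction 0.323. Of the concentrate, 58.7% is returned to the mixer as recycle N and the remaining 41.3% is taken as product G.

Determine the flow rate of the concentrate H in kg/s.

870.3 kg/s

Overall dissolved solids balance (none leaves overhead): dissolved solids in fresh feed = dissolved solids in product, i.e. 2150×0.054 = (1−0.587)·H·0.323.
H = 116.1/(0.323×0.413) = 870.32 kg/s.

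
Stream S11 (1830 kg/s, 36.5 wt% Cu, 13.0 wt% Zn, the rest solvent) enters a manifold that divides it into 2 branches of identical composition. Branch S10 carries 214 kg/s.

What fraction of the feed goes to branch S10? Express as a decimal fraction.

Fraction to S10 = 214/1830 = 0.1169.

0.117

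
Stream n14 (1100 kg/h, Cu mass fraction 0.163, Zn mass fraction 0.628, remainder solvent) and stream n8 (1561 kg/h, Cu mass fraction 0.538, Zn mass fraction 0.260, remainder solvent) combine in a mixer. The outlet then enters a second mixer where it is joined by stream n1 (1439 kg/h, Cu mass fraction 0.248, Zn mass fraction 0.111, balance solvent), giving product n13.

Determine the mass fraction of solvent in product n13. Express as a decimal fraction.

0.358

Overall, product flow = 4100 kg/h.
solvent in = 1100×0.209 + 1561×0.202 + 1439×0.641 = 1467.6 kg/h.
solvent fraction in n13 = 0.358.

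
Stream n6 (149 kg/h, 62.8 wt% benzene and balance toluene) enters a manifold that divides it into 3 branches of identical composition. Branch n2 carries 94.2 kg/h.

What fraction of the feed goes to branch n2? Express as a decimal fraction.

0.632

Fraction to n2 = 94.2/149 = 0.6322.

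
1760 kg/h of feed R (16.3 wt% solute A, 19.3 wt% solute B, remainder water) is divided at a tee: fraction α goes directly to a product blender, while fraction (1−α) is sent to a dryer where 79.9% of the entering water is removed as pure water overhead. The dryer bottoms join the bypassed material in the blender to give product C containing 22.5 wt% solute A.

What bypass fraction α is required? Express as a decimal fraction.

All 1760×0.163 = 286.88 kg/h of solute A reaches C, so C = 286.88/0.225 = 1275 kg/h and vapour = 484.98 kg/h.
The evaporator receives (1−α)·1760 of feed at 0.644 water and removes 0.799 of that water:
0.799×0.644×(1−α)×1760 = 484.98
(1−α) = 484.98/905.62 = 0.5355;  α = 0.4645.

0.464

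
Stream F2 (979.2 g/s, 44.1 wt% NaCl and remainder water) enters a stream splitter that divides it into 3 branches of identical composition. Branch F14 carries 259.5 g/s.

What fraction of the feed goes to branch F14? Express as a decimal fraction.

0.265

Fraction to F14 = 259.5/979.2 = 0.2650.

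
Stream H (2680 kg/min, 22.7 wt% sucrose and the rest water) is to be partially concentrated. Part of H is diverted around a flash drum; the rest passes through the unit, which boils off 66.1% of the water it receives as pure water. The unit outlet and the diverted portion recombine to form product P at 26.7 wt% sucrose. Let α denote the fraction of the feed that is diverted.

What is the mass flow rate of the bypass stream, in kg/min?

1894 kg/min

All 2680×0.227 = 608.36 kg/min of sucrose reaches P, so P = 608.36/0.267 = 2278.5 kg/min and vapour = 401.5 kg/min.
The evaporator receives (1−α)·2680 of feed at 0.773 water and removes 0.661 of that water:
0.661×0.773×(1−α)×2680 = 401.5
(1−α) = 401.5/1369.4 = 0.2932;  α = 0.7068.
Bypass flow = 0.7068×2680 = 1894.2 kg/min.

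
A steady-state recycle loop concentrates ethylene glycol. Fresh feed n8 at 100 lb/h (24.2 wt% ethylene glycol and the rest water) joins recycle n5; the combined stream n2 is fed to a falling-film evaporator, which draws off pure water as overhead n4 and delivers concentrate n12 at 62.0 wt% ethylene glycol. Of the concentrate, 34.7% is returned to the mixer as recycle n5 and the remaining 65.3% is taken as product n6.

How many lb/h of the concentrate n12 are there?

59.77 lb/h

Overall ethylene glycol balance (none leaves overhead): ethylene glycol in fresh feed = ethylene glycol in product, i.e. 100×0.242 = (1−0.347)·n12·0.620.
n12 = 24.2/(0.620×0.653) = 59.774 lb/h.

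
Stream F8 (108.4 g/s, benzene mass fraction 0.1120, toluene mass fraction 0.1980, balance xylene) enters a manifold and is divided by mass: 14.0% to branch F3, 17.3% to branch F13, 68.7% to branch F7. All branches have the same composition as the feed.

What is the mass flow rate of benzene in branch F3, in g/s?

1.7 g/s

Branch F3 total = 0.140×108.4 = 15.176 g/s.
benzene in F3 = 0.112×15.176 = 1.6997 g/s.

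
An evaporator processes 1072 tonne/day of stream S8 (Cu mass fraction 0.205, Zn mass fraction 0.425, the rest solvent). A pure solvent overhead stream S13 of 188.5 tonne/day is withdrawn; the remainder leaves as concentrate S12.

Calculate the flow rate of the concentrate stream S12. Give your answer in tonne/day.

883.5 tonne/day

Concentrate = 1072 − 188.5 = 883.5 tonne/day.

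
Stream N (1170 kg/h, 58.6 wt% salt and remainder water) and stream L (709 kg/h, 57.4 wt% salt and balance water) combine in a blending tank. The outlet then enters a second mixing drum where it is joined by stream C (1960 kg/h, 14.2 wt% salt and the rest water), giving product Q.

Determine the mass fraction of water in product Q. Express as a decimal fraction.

0.643

Overall, product flow = 3839 kg/h.
water in = 1170×0.414 + 709×0.426 + 1960×0.858 = 2468.1 kg/h.
water fraction in Q = 0.643.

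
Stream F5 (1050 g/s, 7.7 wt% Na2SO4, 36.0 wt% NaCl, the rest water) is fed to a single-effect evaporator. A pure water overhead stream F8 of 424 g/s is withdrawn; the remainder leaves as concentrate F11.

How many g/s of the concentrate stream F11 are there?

Concentrate = 1050 − 424 = 626 g/s.

626 g/s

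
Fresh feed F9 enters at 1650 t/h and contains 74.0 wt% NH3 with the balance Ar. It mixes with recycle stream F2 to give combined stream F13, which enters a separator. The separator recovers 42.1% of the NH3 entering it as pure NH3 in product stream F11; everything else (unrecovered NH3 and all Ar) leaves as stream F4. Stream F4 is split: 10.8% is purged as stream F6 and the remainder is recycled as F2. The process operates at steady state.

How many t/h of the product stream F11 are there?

NH3 in F13: m_A = 1650×0.740 + (1−0.108)·(1−0.421)·m_A, so m_A = 1221/0.4835 = 2525.2 t/h.
Product F11 = 0.421×2525.2 = 1063.1 t/h.

1063 t/h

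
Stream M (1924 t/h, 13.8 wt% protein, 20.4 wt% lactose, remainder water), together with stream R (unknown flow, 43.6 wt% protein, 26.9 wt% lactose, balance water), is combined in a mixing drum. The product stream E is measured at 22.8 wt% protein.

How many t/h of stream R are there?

Let R be the unknown flow. Total out = 1924 + R.
protein balance: 265.51 + 0.436·R = 0.228·(1924 + R)
(0.436 − 0.228)·R = 0.228×1924 − 265.51 = 173.16
R = 173.16 / 0.208 = 832.5 t/h

832.5 t/h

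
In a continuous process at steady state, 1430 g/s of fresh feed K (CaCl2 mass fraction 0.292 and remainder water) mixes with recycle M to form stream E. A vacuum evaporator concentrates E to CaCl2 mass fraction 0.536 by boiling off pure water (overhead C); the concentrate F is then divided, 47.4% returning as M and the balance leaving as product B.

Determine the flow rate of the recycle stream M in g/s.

Overall CaCl2 balance (none leaves overhead): CaCl2 in fresh feed = CaCl2 in product, i.e. 1430×0.292 = (1−0.474)·F·0.536.
F = 417.56/(0.536×0.526) = 1481 g/s.
Recycle M = 0.474×1481 = 702.02 g/s.

702 g/s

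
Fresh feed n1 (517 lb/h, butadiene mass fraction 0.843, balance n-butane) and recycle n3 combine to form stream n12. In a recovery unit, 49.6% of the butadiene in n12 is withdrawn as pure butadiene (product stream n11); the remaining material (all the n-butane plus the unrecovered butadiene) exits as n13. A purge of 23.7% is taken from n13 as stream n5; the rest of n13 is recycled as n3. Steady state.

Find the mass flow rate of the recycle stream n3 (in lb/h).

533.6 lb/h

n-butane enters only via n1 and leaves only via the purge: 517×0.157 = 0.237×(n-butane in n13), and the recovery unit passes all n-butane, so n-butane in n12 = n-butane in n13 = 342.49 lb/h.
butadiene in n12: m_A = 517×0.843 + (1−0.237)·(1−0.496)·m_A, so m_A = 435.83/0.6154 = 708.15 lb/h.
n13 = (1−0.496)×708.15 + 342.49 = 699.39 lb/h.
Recycle n3 = (1−0.237)×699.39 = 533.64 lb/h.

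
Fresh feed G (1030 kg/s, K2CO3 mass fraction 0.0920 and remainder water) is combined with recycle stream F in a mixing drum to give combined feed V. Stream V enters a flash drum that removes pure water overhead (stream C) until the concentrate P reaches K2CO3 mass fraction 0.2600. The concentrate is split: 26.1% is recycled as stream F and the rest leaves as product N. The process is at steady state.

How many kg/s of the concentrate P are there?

493.2 kg/s

Overall K2CO3 balance (none leaves overhead): K2CO3 in fresh feed = K2CO3 in product, i.e. 1030×0.092 = (1−0.261)·P·0.260.
P = 94.76/(0.260×0.739) = 493.18 kg/s.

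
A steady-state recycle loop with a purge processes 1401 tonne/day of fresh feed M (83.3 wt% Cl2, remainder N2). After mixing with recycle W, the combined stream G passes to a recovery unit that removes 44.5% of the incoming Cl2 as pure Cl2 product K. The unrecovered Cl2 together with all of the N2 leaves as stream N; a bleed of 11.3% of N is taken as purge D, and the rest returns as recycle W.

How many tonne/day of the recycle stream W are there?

2968 tonne/day

N2 enters only via M and leaves only via the purge: 1401×0.167 = 0.113×(N2 in N), and the recovery unit passes all N2, so N2 in G = N2 in N = 2070.5 tonne/day.
Cl2 in G: m_A = 1401×0.833 + (1−0.113)·(1−0.445)·m_A, so m_A = 1167/0.5077 = 2298.6 tonne/day.
N = (1−0.445)×2298.6 + 2070.5 = 3346.2 tonne/day.
Recycle W = (1−0.113)×3346.2 = 2968.1 tonne/day.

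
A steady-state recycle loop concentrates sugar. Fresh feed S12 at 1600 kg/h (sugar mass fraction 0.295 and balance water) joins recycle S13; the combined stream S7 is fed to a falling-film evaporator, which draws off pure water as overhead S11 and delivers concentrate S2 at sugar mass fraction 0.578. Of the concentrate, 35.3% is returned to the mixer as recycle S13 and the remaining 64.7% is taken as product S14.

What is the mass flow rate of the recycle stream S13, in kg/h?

445.5 kg/h

Overall sugar balance (none leaves overhead): sugar in fresh feed = sugar in product, i.e. 1600×0.295 = (1−0.353)·S2·0.578.
S2 = 472/(0.578×0.647) = 1262.1 kg/h.
Recycle S13 = 0.353×1262.1 = 445.54 kg/h.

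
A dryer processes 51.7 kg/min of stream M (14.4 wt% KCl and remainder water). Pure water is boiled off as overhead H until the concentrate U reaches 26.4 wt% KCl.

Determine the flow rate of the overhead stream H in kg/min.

KCl is conserved: 51.7×0.144 = 7.4448 kg/min all reports to the concentrate.
Concentrate = 7.4448/(target fraction) = 28.2 kg/min.
Overhead = 51.7 − 28.2 = 23.5 kg/min.

23.5 kg/min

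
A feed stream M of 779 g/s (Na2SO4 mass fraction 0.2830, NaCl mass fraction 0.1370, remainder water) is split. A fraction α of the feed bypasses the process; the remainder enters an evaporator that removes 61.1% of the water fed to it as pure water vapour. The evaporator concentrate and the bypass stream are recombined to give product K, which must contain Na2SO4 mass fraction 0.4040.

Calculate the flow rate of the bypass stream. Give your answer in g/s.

All 779×0.283 = 220.46 g/s of Na2SO4 reaches K, so K = 220.46/0.404 = 545.69 g/s and vapour = 233.31 g/s.
The evaporator receives (1−α)·779 of feed at 0.580 water and removes 0.611 of that water:
0.611×0.580×(1−α)×779 = 233.31
(1−α) = 233.31/276.06 = 0.8452;  α = 0.1548.
Bypass flow = 0.1548×779 = 120.63 g/s.

120.6 g/s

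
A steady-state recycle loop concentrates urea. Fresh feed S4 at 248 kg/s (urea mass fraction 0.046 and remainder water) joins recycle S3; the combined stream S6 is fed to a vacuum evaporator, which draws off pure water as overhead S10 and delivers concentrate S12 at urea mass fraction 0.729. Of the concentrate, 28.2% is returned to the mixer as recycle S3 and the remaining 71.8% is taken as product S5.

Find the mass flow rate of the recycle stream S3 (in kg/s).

6.146 kg/s

Overall urea balance (none leaves overhead): urea in fresh feed = urea in product, i.e. 248×0.046 = (1−0.282)·S12·0.729.
S12 = 11.408/(0.729×0.718) = 21.795 kg/s.
Recycle S3 = 0.282×21.795 = 6.1462 kg/s.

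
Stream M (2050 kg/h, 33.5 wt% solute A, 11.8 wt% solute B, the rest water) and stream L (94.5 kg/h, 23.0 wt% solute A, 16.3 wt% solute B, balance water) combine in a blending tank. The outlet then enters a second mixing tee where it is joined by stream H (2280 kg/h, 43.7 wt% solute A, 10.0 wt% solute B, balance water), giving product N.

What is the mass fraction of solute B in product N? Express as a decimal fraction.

Overall, product flow = 4424.5 kg/h.
solute B in = 2050×0.118 + 94.5×0.163 + 2280×0.100 = 485.3 kg/h.
solute B fraction in N = 0.1097.

0.1097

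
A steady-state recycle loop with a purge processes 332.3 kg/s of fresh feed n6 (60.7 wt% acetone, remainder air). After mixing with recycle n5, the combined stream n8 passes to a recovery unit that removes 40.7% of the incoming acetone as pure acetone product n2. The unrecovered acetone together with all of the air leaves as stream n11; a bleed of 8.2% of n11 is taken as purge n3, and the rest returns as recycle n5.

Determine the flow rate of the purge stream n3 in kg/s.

152.1 kg/s

air enters only via n6 and leaves only via the purge: 332.3×0.393 = 0.082×(air in n11), and the recovery unit passes all air, so air in n8 = air in n11 = 1592.6 kg/s.
acetone in n8: m_A = 332.3×0.607 + (1−0.082)·(1−0.407)·m_A, so m_A = 201.71/0.4556 = 442.7 kg/s.
n11 = (1−0.407)×442.7 + 1592.6 = 1855.1 kg/s.
Purge n3 = 0.082×1855.1 = 152.12 kg/s.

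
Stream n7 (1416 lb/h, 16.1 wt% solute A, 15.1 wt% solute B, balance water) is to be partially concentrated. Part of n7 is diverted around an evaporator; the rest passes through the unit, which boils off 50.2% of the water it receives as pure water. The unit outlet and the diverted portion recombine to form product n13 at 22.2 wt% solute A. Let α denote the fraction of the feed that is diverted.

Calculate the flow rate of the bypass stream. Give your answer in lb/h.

289.5 lb/h

All 1416×0.161 = 227.98 lb/h of solute A reaches n13, so n13 = 227.98/0.222 = 1026.9 lb/h and vapour = 389.08 lb/h.
The evaporator receives (1−α)·1416 of feed at 0.688 water and removes 0.502 of that water:
0.502×0.688×(1−α)×1416 = 389.08
(1−α) = 389.08/489.05 = 0.7956;  α = 0.2044.
Bypass flow = 0.2044×1416 = 289.46 lb/h.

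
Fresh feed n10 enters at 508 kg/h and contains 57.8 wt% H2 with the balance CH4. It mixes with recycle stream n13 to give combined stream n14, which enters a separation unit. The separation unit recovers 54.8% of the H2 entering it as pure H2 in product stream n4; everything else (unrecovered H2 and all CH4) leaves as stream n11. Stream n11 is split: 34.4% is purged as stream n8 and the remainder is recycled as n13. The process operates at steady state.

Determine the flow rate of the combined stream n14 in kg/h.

1041 kg/h

CH4 enters only via n10 and leaves only via the purge: 508×0.422 = 0.344×(CH4 in n11), and the separation unit passes all CH4, so CH4 in n14 = CH4 in n11 = 623.19 kg/h.
H2 in n14: m_A = 508×0.578 + (1−0.344)·(1−0.548)·m_A, so m_A = 293.62/0.7035 = 417.38 kg/h.
n14 = 417.38 + 623.19 = 1040.6 kg/h.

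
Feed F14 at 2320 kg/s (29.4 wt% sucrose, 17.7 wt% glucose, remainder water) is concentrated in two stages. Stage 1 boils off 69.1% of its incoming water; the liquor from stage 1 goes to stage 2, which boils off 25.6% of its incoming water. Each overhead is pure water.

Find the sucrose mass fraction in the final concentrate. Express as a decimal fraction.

0.496

water in feed = 2320×0.529 = 1227.3 kg/s.
After stage 1: water left = (1−0.691)×1227.3 = 379.23; stream total = 1471.9 kg/s.
After stage 2: water left = (1−0.256)×379.23 = 282.15; final concentrate = 1374.9 kg/s.
sucrose fraction = 682.08/1374.9 = 0.496.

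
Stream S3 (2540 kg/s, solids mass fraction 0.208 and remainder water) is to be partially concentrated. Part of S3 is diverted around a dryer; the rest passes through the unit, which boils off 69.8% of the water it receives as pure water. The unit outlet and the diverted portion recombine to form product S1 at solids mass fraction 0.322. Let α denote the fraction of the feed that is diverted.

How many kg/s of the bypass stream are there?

All 2540×0.208 = 528.32 kg/s of solids reaches S1, so S1 = 528.32/0.322 = 1640.7 kg/s and vapour = 899.25 kg/s.
The evaporator receives (1−α)·2540 of feed at 0.792 water and removes 0.698 of that water:
0.698×0.792×(1−α)×2540 = 899.25
(1−α) = 899.25/1404.2 = 0.6404;  α = 0.3596.
Bypass flow = 0.3596×2540 = 913.32 kg/s.

913.3 kg/s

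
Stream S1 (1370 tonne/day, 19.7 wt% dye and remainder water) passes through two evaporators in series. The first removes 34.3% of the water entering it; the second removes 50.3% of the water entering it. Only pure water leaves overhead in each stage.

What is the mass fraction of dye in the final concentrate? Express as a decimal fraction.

water in feed = 1370×0.803 = 1100.1 tonne/day.
After stage 1: water left = (1−0.343)×1100.1 = 722.77; stream total = 992.66 tonne/day.
After stage 2: water left = (1−0.503)×722.77 = 359.22; final concentrate = 629.11 tonne/day.
dye fraction = 269.89/629.11 = 0.4290.

0.4290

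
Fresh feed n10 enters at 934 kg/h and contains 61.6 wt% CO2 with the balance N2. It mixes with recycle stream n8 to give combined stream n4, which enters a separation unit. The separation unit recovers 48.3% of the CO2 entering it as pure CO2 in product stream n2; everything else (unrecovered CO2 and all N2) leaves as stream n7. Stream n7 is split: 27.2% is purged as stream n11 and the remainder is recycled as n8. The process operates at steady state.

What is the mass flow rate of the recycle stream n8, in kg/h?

N2 enters only via n10 and leaves only via the purge: 934×0.384 = 0.272×(N2 in n7), and the separation unit passes all N2, so N2 in n4 = N2 in n7 = 1318.6 kg/h.
CO2 in n4: m_A = 934×0.616 + (1−0.272)·(1−0.483)·m_A, so m_A = 575.34/0.6236 = 922.58 kg/h.
n7 = (1−0.483)×922.58 + 1318.6 = 1795.6 kg/h.
Recycle n8 = (1−0.272)×1795.6 = 1307.2 kg/h.

1307 kg/h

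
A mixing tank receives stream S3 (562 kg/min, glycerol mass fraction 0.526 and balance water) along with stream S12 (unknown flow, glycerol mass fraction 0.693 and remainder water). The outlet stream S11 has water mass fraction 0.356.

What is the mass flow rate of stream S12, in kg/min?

Let S12 be the unknown flow. Total out = 562 + S12.
water balance: 266.39 + 0.307·S12 = 0.356·(562 + S12)
(0.307 − 0.356)·S12 = 0.356×562 − 266.39 = -66.316
S12 = -66.316 / -0.049 = 1353.4 kg/min

1353 kg/min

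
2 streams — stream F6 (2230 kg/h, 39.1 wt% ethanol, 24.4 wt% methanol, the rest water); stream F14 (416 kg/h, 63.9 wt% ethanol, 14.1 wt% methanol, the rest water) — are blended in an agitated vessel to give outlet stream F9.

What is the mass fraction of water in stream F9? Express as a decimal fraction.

Total flow out = 2230 + 416 = 2646 kg/h.
water in = 2230×0.365 + 416×0.220 = 905.47 kg/h.
water mass fraction in F9 = 905.47/2646 = 0.342.

0.342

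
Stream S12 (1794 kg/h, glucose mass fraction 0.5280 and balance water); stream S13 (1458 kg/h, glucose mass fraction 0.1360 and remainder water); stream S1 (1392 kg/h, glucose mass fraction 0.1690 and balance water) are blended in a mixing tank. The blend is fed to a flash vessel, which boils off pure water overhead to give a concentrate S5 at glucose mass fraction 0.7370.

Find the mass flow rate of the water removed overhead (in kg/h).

glucose entering = 1794×0.528 + 1458×0.136 + 1392×0.169 = 1380.8 kg/h.
All glucose reports to S5, so S5 = 1380.8/0.737 = 1873.5 kg/h.
Total feed = 4644 kg/h; overhead = 4644 − 1873.5 = 2770.5 kg/h.

2771 kg/h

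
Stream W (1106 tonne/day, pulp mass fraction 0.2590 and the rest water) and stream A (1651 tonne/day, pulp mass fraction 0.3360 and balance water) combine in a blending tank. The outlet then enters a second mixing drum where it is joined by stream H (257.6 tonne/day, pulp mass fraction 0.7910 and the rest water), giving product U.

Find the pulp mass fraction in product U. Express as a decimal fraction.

Overall, product flow = 3014.6 tonne/day.
pulp in = 1106×0.259 + 1651×0.336 + 257.6×0.791 = 1045 tonne/day.
pulp fraction in U = 0.3466.

0.3466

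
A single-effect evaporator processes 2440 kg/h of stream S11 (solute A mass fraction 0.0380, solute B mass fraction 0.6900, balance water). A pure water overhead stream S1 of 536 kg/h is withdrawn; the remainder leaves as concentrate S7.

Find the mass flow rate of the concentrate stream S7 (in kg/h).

Concentrate = 2440 − 536 = 1904 kg/h.

1904 kg/h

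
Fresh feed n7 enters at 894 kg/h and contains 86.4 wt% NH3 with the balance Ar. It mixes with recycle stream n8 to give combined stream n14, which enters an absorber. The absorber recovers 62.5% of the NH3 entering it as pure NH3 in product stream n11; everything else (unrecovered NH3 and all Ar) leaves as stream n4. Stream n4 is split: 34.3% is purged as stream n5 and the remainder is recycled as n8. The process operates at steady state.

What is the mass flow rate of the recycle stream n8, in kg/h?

485.4 kg/h

Ar enters only via n7 and leaves only via the purge: 894×0.136 = 0.343×(Ar in n4), and the absorber passes all Ar, so Ar in n14 = Ar in n4 = 354.47 kg/h.
NH3 in n14: m_A = 894×0.864 + (1−0.343)·(1−0.625)·m_A, so m_A = 772.42/0.7536 = 1024.9 kg/h.
n4 = (1−0.625)×1024.9 + 354.47 = 738.82 kg/h.
Recycle n8 = (1−0.343)×738.82 = 485.41 kg/h.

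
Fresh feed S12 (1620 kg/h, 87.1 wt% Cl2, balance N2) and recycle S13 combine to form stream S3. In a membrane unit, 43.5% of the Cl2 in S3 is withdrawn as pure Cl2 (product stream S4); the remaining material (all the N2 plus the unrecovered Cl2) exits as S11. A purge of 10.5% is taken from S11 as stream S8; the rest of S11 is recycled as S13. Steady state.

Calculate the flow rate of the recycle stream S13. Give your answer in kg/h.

3225 kg/h

N2 enters only via S12 and leaves only via the purge: 1620×0.129 = 0.105×(N2 in S11), and the membrane unit passes all N2, so N2 in S3 = N2 in S11 = 1990.3 kg/h.
Cl2 in S3: m_A = 1620×0.871 + (1−0.105)·(1−0.435)·m_A, so m_A = 1411/0.4943 = 2854.4 kg/h.
S11 = (1−0.435)×2854.4 + 1990.3 = 3603 kg/h.
Recycle S13 = (1−0.105)×3603 = 3224.7 kg/h.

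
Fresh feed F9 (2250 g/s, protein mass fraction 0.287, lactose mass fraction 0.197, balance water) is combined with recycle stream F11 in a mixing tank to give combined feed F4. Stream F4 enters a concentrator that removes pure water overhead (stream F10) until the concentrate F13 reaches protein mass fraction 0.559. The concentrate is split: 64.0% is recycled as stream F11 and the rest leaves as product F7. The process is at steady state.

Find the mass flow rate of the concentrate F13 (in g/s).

3209 g/s

Overall protein balance (none leaves overhead): protein in fresh feed = protein in product, i.e. 2250×0.287 = (1−0.640)·F13·0.559.
F13 = 645.75/(0.559×0.360) = 3208.9 g/s.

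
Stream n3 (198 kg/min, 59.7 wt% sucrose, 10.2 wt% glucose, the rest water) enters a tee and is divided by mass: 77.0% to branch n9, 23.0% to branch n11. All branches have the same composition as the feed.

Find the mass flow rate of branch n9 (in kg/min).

Branch n9 flow = 0.770×198 = 152.46 kg/min.

152.5 kg/min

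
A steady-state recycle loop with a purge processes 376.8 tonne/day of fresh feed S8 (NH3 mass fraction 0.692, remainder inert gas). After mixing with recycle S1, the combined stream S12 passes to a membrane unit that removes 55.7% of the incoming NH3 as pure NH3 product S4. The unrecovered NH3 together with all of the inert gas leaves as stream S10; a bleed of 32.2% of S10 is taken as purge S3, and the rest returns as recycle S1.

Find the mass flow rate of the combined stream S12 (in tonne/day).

inert gas enters only via S8 and leaves only via the purge: 376.8×0.308 = 0.322×(inert gas in S10), and the membrane unit passes all inert gas, so inert gas in S12 = inert gas in S10 = 360.42 tonne/day.
NH3 in S12: m_A = 376.8×0.692 + (1−0.322)·(1−0.557)·m_A, so m_A = 260.75/0.6996 = 372.68 tonne/day.
S12 = 372.68 + 360.42 = 733.1 tonne/day.

733.1 tonne/day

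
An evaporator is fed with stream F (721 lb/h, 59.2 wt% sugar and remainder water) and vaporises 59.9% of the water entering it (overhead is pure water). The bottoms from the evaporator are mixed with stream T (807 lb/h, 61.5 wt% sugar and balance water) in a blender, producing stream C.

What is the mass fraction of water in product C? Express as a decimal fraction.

0.3171

Vapour removed = 0.599×0.408×721 = 176.21 lb/h; concentrate = 544.79 lb/h.
water reaching the mixer = 117.96 (from concentrate) + 807×0.385 = 428.66 lb/h.
Product flow = 544.79 + 807 = 1351.8 lb/h; water fraction = 0.3171.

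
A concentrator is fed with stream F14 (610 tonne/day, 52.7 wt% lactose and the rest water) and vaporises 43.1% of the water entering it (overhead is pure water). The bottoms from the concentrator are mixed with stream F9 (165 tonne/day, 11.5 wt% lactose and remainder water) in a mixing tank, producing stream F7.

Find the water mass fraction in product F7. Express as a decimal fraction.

0.477

Vapour removed = 0.431×0.473×610 = 124.36 tonne/day; concentrate = 485.64 tonne/day.
water reaching the mixer = 164.17 (from concentrate) + 165×0.885 = 310.2 tonne/day.
Product flow = 485.64 + 165 = 650.64 tonne/day; water fraction = 0.477.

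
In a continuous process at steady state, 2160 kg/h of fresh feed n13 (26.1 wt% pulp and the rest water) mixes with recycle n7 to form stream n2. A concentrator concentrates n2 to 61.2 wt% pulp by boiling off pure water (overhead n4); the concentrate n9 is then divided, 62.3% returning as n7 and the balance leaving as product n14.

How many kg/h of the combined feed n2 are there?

3682 kg/h

Overall pulp balance (none leaves overhead): pulp in fresh feed = pulp in product, i.e. 2160×0.261 = (1−0.623)·n9·0.612.
n9 = 563.76/(0.612×0.377) = 2443.4 kg/h.
Recycle n7 = 0.623×2443.4 = 1522.3 kg/h.
Combined feed n2 = 2160 + 1522.3 = 3682.3 kg/h.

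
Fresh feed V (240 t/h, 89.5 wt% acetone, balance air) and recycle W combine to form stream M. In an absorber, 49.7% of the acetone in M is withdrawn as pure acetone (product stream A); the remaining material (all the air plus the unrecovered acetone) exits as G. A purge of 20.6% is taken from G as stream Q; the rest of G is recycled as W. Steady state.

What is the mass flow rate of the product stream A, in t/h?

177.7 t/h

acetone in M: m_A = 240×0.895 + (1−0.206)·(1−0.497)·m_A, so m_A = 214.8/0.6006 = 357.63 t/h.
Product A = 0.497×357.63 = 177.74 t/h.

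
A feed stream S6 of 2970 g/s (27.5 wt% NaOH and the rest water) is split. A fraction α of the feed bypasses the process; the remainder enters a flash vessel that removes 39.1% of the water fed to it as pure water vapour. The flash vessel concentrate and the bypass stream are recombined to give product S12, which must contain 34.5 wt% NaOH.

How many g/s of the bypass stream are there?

All 2970×0.275 = 816.75 g/s of NaOH reaches S12, so S12 = 816.75/0.345 = 2367.4 g/s and vapour = 602.61 g/s.
The evaporator receives (1−α)·2970 of feed at 0.725 water and removes 0.391 of that water:
0.391×0.725×(1−α)×2970 = 602.61
(1−α) = 602.61/841.92 = 0.7158;  α = 0.2842.
Bypass flow = 0.2842×2970 = 844.21 g/s.

844.2 g/s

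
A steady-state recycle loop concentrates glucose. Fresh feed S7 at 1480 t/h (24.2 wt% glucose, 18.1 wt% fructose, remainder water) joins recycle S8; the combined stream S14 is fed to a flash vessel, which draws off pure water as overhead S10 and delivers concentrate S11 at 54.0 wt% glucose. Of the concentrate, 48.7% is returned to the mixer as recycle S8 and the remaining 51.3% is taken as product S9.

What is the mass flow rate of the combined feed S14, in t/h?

Overall glucose balance (none leaves overhead): glucose in fresh feed = glucose in product, i.e. 1480×0.242 = (1−0.487)·S11·0.540.
S11 = 358.16/(0.540×0.513) = 1292.9 t/h.
Recycle S8 = 0.487×1292.9 = 629.64 t/h.
Combined feed S14 = 1480 + 629.64 = 2109.6 t/h.

2110 t/h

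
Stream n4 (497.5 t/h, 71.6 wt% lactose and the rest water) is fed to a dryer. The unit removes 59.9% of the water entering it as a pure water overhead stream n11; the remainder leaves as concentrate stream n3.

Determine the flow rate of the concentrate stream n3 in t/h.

water entering = 497.5×0.284 = 141.29 t/h; overhead removed = 0.599×141.29 = 84.633 t/h.
Concentrate = 497.5 − 84.633 = 412.87 t/h.

412.9 t/h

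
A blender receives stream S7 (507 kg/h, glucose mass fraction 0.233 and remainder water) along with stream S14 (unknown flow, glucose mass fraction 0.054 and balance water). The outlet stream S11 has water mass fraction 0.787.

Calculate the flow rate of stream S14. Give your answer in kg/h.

63.77 kg/h

Let S14 be the unknown flow. Total out = 507 + S14.
water balance: 388.87 + 0.946·S14 = 0.787·(507 + S14)
(0.946 − 0.787)·S14 = 0.787×507 − 388.87 = 10.14
S14 = 10.14 / 0.159 = 63.774 kg/h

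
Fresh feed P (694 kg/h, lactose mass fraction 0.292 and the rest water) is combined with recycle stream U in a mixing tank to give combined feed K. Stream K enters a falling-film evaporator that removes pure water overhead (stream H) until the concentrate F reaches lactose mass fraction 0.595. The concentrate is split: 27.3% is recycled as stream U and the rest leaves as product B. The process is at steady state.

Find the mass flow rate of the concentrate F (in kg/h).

Overall lactose balance (none leaves overhead): lactose in fresh feed = lactose in product, i.e. 694×0.292 = (1−0.273)·F·0.595.
F = 202.65/(0.595×0.727) = 468.48 kg/h.

468.5 kg/h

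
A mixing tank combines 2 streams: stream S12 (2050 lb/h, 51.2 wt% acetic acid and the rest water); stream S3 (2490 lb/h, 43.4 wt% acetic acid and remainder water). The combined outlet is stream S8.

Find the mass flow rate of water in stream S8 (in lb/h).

2410 lb/h

water out = water in = 2050×0.488 + 2490×0.566 = 2409.7 lb/h.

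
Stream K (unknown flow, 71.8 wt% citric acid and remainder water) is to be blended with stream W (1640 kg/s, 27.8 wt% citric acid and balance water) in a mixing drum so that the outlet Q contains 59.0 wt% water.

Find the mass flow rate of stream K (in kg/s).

Let K be the unknown flow. Total out = 1640 + K.
water balance: 1184.1 + 0.282·K = 0.590·(1640 + K)
(0.282 − 0.590)·K = 0.590×1640 − 1184.1 = -216.48
K = -216.48 / -0.308 = 702.86 kg/s

702.9 kg/s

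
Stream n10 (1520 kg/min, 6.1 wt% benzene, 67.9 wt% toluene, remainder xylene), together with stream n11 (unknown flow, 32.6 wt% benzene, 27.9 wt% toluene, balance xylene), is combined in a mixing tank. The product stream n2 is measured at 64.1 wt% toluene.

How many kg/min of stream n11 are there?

Let n11 be the unknown flow. Total out = 1520 + n11.
toluene balance: 1032.1 + 0.279·n11 = 0.641·(1520 + n11)
(0.279 − 0.641)·n11 = 0.641×1520 − 1032.1 = -57.76
n11 = -57.76 / -0.362 = 159.56 kg/min

159.6 kg/min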